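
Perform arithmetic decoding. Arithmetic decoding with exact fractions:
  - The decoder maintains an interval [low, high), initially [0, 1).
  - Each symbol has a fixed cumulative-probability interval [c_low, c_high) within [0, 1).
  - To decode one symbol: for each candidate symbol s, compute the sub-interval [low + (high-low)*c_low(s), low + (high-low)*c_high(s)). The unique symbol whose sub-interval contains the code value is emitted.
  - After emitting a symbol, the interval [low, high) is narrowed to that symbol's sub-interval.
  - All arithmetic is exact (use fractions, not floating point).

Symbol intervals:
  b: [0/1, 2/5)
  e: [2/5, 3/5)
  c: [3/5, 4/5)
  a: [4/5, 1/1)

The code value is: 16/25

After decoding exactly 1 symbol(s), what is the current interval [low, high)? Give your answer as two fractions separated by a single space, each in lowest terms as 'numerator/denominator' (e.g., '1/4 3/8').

Step 1: interval [0/1, 1/1), width = 1/1 - 0/1 = 1/1
  'b': [0/1 + 1/1*0/1, 0/1 + 1/1*2/5) = [0/1, 2/5)
  'e': [0/1 + 1/1*2/5, 0/1 + 1/1*3/5) = [2/5, 3/5)
  'c': [0/1 + 1/1*3/5, 0/1 + 1/1*4/5) = [3/5, 4/5) <- contains code 16/25
  'a': [0/1 + 1/1*4/5, 0/1 + 1/1*1/1) = [4/5, 1/1)
  emit 'c', narrow to [3/5, 4/5)

Answer: 3/5 4/5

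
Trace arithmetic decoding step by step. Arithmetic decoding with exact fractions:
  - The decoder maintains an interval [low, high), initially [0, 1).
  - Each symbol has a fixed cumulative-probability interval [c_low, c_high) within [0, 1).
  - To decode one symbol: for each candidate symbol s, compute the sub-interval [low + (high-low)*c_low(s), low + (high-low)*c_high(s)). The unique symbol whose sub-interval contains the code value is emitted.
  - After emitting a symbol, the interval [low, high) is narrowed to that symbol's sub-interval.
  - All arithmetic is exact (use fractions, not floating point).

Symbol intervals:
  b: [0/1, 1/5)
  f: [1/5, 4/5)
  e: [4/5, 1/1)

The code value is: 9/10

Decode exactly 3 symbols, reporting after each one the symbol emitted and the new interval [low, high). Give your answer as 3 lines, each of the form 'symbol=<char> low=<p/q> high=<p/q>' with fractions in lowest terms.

Step 1: interval [0/1, 1/1), width = 1/1 - 0/1 = 1/1
  'b': [0/1 + 1/1*0/1, 0/1 + 1/1*1/5) = [0/1, 1/5)
  'f': [0/1 + 1/1*1/5, 0/1 + 1/1*4/5) = [1/5, 4/5)
  'e': [0/1 + 1/1*4/5, 0/1 + 1/1*1/1) = [4/5, 1/1) <- contains code 9/10
  emit 'e', narrow to [4/5, 1/1)
Step 2: interval [4/5, 1/1), width = 1/1 - 4/5 = 1/5
  'b': [4/5 + 1/5*0/1, 4/5 + 1/5*1/5) = [4/5, 21/25)
  'f': [4/5 + 1/5*1/5, 4/5 + 1/5*4/5) = [21/25, 24/25) <- contains code 9/10
  'e': [4/5 + 1/5*4/5, 4/5 + 1/5*1/1) = [24/25, 1/1)
  emit 'f', narrow to [21/25, 24/25)
Step 3: interval [21/25, 24/25), width = 24/25 - 21/25 = 3/25
  'b': [21/25 + 3/25*0/1, 21/25 + 3/25*1/5) = [21/25, 108/125)
  'f': [21/25 + 3/25*1/5, 21/25 + 3/25*4/5) = [108/125, 117/125) <- contains code 9/10
  'e': [21/25 + 3/25*4/5, 21/25 + 3/25*1/1) = [117/125, 24/25)
  emit 'f', narrow to [108/125, 117/125)

Answer: symbol=e low=4/5 high=1/1
symbol=f low=21/25 high=24/25
symbol=f low=108/125 high=117/125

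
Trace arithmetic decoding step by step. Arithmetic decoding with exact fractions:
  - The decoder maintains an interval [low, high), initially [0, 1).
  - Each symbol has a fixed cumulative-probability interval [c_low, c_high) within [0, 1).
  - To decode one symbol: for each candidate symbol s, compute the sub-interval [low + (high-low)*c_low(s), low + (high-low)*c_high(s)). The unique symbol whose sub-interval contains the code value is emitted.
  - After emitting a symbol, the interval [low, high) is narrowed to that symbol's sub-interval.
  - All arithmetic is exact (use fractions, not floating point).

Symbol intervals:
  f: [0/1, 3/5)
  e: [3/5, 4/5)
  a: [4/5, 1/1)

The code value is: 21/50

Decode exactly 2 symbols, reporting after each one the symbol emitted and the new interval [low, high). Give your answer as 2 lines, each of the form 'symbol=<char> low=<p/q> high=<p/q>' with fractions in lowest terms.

Answer: symbol=f low=0/1 high=3/5
symbol=e low=9/25 high=12/25

Derivation:
Step 1: interval [0/1, 1/1), width = 1/1 - 0/1 = 1/1
  'f': [0/1 + 1/1*0/1, 0/1 + 1/1*3/5) = [0/1, 3/5) <- contains code 21/50
  'e': [0/1 + 1/1*3/5, 0/1 + 1/1*4/5) = [3/5, 4/5)
  'a': [0/1 + 1/1*4/5, 0/1 + 1/1*1/1) = [4/5, 1/1)
  emit 'f', narrow to [0/1, 3/5)
Step 2: interval [0/1, 3/5), width = 3/5 - 0/1 = 3/5
  'f': [0/1 + 3/5*0/1, 0/1 + 3/5*3/5) = [0/1, 9/25)
  'e': [0/1 + 3/5*3/5, 0/1 + 3/5*4/5) = [9/25, 12/25) <- contains code 21/50
  'a': [0/1 + 3/5*4/5, 0/1 + 3/5*1/1) = [12/25, 3/5)
  emit 'e', narrow to [9/25, 12/25)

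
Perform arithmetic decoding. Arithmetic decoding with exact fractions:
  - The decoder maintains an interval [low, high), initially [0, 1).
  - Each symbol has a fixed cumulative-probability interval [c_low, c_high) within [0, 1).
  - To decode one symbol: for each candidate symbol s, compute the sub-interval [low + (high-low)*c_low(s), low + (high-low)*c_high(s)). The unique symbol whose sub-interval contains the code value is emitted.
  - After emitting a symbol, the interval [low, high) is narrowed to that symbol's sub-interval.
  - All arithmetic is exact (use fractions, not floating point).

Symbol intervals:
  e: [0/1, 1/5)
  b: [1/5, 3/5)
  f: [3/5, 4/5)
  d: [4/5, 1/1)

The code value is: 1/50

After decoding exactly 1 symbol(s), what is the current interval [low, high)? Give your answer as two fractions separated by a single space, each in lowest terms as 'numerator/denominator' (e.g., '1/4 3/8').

Answer: 0/1 1/5

Derivation:
Step 1: interval [0/1, 1/1), width = 1/1 - 0/1 = 1/1
  'e': [0/1 + 1/1*0/1, 0/1 + 1/1*1/5) = [0/1, 1/5) <- contains code 1/50
  'b': [0/1 + 1/1*1/5, 0/1 + 1/1*3/5) = [1/5, 3/5)
  'f': [0/1 + 1/1*3/5, 0/1 + 1/1*4/5) = [3/5, 4/5)
  'd': [0/1 + 1/1*4/5, 0/1 + 1/1*1/1) = [4/5, 1/1)
  emit 'e', narrow to [0/1, 1/5)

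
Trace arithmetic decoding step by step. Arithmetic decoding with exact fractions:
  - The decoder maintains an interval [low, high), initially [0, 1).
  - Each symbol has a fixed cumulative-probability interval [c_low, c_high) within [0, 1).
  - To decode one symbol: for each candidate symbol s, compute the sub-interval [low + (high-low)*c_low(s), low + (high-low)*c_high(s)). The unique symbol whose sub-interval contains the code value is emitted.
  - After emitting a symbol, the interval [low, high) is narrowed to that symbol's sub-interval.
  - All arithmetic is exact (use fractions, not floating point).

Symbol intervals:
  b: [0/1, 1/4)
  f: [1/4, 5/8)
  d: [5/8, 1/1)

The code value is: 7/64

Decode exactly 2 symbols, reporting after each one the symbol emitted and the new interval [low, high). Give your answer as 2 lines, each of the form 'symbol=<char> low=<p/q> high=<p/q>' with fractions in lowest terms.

Answer: symbol=b low=0/1 high=1/4
symbol=f low=1/16 high=5/32

Derivation:
Step 1: interval [0/1, 1/1), width = 1/1 - 0/1 = 1/1
  'b': [0/1 + 1/1*0/1, 0/1 + 1/1*1/4) = [0/1, 1/4) <- contains code 7/64
  'f': [0/1 + 1/1*1/4, 0/1 + 1/1*5/8) = [1/4, 5/8)
  'd': [0/1 + 1/1*5/8, 0/1 + 1/1*1/1) = [5/8, 1/1)
  emit 'b', narrow to [0/1, 1/4)
Step 2: interval [0/1, 1/4), width = 1/4 - 0/1 = 1/4
  'b': [0/1 + 1/4*0/1, 0/1 + 1/4*1/4) = [0/1, 1/16)
  'f': [0/1 + 1/4*1/4, 0/1 + 1/4*5/8) = [1/16, 5/32) <- contains code 7/64
  'd': [0/1 + 1/4*5/8, 0/1 + 1/4*1/1) = [5/32, 1/4)
  emit 'f', narrow to [1/16, 5/32)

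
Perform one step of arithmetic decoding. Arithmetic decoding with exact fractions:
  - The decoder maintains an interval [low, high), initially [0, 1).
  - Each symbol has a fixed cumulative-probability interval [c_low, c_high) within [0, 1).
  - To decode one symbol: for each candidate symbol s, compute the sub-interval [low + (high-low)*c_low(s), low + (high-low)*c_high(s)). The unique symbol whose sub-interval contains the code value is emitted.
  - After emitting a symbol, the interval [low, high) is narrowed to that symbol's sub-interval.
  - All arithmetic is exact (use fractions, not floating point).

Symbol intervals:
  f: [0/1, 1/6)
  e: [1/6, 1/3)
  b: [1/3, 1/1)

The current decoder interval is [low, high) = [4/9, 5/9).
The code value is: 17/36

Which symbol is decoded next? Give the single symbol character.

Answer: e

Derivation:
Interval width = high − low = 5/9 − 4/9 = 1/9
Scaled code = (code − low) / width = (17/36 − 4/9) / 1/9 = 1/4
  f: [0/1, 1/6) 
  e: [1/6, 1/3) ← scaled code falls here ✓
  b: [1/3, 1/1) 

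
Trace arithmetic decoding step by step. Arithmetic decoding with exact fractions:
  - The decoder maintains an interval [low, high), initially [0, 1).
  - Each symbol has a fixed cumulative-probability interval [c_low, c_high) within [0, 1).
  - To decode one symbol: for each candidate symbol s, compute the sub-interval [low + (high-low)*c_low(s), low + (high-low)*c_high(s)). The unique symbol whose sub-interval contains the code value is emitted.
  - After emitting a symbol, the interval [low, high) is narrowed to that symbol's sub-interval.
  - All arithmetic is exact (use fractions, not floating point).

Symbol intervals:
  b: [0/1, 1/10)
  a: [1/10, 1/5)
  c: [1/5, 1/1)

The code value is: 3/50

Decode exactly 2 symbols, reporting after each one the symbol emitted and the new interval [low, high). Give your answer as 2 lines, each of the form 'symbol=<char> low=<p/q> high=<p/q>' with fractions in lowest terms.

Step 1: interval [0/1, 1/1), width = 1/1 - 0/1 = 1/1
  'b': [0/1 + 1/1*0/1, 0/1 + 1/1*1/10) = [0/1, 1/10) <- contains code 3/50
  'a': [0/1 + 1/1*1/10, 0/1 + 1/1*1/5) = [1/10, 1/5)
  'c': [0/1 + 1/1*1/5, 0/1 + 1/1*1/1) = [1/5, 1/1)
  emit 'b', narrow to [0/1, 1/10)
Step 2: interval [0/1, 1/10), width = 1/10 - 0/1 = 1/10
  'b': [0/1 + 1/10*0/1, 0/1 + 1/10*1/10) = [0/1, 1/100)
  'a': [0/1 + 1/10*1/10, 0/1 + 1/10*1/5) = [1/100, 1/50)
  'c': [0/1 + 1/10*1/5, 0/1 + 1/10*1/1) = [1/50, 1/10) <- contains code 3/50
  emit 'c', narrow to [1/50, 1/10)

Answer: symbol=b low=0/1 high=1/10
symbol=c low=1/50 high=1/10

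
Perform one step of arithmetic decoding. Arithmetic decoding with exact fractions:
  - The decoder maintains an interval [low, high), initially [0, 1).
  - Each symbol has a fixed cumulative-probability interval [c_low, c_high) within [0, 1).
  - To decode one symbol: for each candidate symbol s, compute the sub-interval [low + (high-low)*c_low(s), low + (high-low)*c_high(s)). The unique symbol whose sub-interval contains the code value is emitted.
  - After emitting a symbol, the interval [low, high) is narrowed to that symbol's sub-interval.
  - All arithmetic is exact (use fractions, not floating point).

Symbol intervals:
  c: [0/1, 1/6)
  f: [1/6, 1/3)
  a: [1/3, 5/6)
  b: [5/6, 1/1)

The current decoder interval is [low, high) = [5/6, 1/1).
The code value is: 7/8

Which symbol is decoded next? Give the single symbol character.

Interval width = high − low = 1/1 − 5/6 = 1/6
Scaled code = (code − low) / width = (7/8 − 5/6) / 1/6 = 1/4
  c: [0/1, 1/6) 
  f: [1/6, 1/3) ← scaled code falls here ✓
  a: [1/3, 5/6) 
  b: [5/6, 1/1) 

Answer: f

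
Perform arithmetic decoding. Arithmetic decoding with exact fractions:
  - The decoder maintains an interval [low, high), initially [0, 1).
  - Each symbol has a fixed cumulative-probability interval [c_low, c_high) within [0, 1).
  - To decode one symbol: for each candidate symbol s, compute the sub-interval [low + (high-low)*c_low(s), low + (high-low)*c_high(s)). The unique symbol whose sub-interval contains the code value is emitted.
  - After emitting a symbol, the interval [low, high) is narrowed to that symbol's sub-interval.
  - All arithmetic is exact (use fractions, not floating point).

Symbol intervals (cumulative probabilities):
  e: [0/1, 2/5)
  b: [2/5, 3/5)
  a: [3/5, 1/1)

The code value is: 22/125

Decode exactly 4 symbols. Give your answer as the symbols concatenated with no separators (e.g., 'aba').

Answer: ebeb

Derivation:
Step 1: interval [0/1, 1/1), width = 1/1 - 0/1 = 1/1
  'e': [0/1 + 1/1*0/1, 0/1 + 1/1*2/5) = [0/1, 2/5) <- contains code 22/125
  'b': [0/1 + 1/1*2/5, 0/1 + 1/1*3/5) = [2/5, 3/5)
  'a': [0/1 + 1/1*3/5, 0/1 + 1/1*1/1) = [3/5, 1/1)
  emit 'e', narrow to [0/1, 2/5)
Step 2: interval [0/1, 2/5), width = 2/5 - 0/1 = 2/5
  'e': [0/1 + 2/5*0/1, 0/1 + 2/5*2/5) = [0/1, 4/25)
  'b': [0/1 + 2/5*2/5, 0/1 + 2/5*3/5) = [4/25, 6/25) <- contains code 22/125
  'a': [0/1 + 2/5*3/5, 0/1 + 2/5*1/1) = [6/25, 2/5)
  emit 'b', narrow to [4/25, 6/25)
Step 3: interval [4/25, 6/25), width = 6/25 - 4/25 = 2/25
  'e': [4/25 + 2/25*0/1, 4/25 + 2/25*2/5) = [4/25, 24/125) <- contains code 22/125
  'b': [4/25 + 2/25*2/5, 4/25 + 2/25*3/5) = [24/125, 26/125)
  'a': [4/25 + 2/25*3/5, 4/25 + 2/25*1/1) = [26/125, 6/25)
  emit 'e', narrow to [4/25, 24/125)
Step 4: interval [4/25, 24/125), width = 24/125 - 4/25 = 4/125
  'e': [4/25 + 4/125*0/1, 4/25 + 4/125*2/5) = [4/25, 108/625)
  'b': [4/25 + 4/125*2/5, 4/25 + 4/125*3/5) = [108/625, 112/625) <- contains code 22/125
  'a': [4/25 + 4/125*3/5, 4/25 + 4/125*1/1) = [112/625, 24/125)
  emit 'b', narrow to [108/625, 112/625)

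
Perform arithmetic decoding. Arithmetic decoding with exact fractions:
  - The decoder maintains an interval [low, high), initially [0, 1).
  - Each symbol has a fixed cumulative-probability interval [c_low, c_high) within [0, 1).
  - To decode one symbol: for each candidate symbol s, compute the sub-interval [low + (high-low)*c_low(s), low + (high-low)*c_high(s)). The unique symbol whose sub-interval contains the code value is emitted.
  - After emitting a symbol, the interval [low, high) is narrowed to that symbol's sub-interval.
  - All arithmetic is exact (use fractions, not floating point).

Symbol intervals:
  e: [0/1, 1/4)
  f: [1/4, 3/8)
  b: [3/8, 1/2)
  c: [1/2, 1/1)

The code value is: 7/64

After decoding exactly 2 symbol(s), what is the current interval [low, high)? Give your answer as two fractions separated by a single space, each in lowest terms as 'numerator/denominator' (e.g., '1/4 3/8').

Answer: 3/32 1/8

Derivation:
Step 1: interval [0/1, 1/1), width = 1/1 - 0/1 = 1/1
  'e': [0/1 + 1/1*0/1, 0/1 + 1/1*1/4) = [0/1, 1/4) <- contains code 7/64
  'f': [0/1 + 1/1*1/4, 0/1 + 1/1*3/8) = [1/4, 3/8)
  'b': [0/1 + 1/1*3/8, 0/1 + 1/1*1/2) = [3/8, 1/2)
  'c': [0/1 + 1/1*1/2, 0/1 + 1/1*1/1) = [1/2, 1/1)
  emit 'e', narrow to [0/1, 1/4)
Step 2: interval [0/1, 1/4), width = 1/4 - 0/1 = 1/4
  'e': [0/1 + 1/4*0/1, 0/1 + 1/4*1/4) = [0/1, 1/16)
  'f': [0/1 + 1/4*1/4, 0/1 + 1/4*3/8) = [1/16, 3/32)
  'b': [0/1 + 1/4*3/8, 0/1 + 1/4*1/2) = [3/32, 1/8) <- contains code 7/64
  'c': [0/1 + 1/4*1/2, 0/1 + 1/4*1/1) = [1/8, 1/4)
  emit 'b', narrow to [3/32, 1/8)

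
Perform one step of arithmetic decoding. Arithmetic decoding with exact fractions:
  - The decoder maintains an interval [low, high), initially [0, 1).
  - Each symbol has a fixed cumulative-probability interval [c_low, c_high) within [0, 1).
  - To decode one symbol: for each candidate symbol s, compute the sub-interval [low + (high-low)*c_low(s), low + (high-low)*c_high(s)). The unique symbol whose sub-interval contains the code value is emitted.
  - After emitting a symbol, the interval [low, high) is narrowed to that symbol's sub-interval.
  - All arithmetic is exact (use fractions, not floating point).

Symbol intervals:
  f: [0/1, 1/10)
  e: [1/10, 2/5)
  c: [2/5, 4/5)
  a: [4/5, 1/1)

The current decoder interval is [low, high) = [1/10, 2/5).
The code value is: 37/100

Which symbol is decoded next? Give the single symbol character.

Interval width = high − low = 2/5 − 1/10 = 3/10
Scaled code = (code − low) / width = (37/100 − 1/10) / 3/10 = 9/10
  f: [0/1, 1/10) 
  e: [1/10, 2/5) 
  c: [2/5, 4/5) 
  a: [4/5, 1/1) ← scaled code falls here ✓

Answer: a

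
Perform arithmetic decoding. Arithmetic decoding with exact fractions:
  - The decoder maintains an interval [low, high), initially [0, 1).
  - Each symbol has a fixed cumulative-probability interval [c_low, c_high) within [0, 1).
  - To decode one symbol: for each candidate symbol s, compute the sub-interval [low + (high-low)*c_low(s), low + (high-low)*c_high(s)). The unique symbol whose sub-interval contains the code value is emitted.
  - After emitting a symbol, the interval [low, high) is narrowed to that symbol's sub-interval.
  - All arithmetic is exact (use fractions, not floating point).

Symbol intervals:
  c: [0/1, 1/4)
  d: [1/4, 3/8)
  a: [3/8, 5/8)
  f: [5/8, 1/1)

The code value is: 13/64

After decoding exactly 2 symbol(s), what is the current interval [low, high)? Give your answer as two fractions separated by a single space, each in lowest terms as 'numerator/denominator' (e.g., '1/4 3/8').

Step 1: interval [0/1, 1/1), width = 1/1 - 0/1 = 1/1
  'c': [0/1 + 1/1*0/1, 0/1 + 1/1*1/4) = [0/1, 1/4) <- contains code 13/64
  'd': [0/1 + 1/1*1/4, 0/1 + 1/1*3/8) = [1/4, 3/8)
  'a': [0/1 + 1/1*3/8, 0/1 + 1/1*5/8) = [3/8, 5/8)
  'f': [0/1 + 1/1*5/8, 0/1 + 1/1*1/1) = [5/8, 1/1)
  emit 'c', narrow to [0/1, 1/4)
Step 2: interval [0/1, 1/4), width = 1/4 - 0/1 = 1/4
  'c': [0/1 + 1/4*0/1, 0/1 + 1/4*1/4) = [0/1, 1/16)
  'd': [0/1 + 1/4*1/4, 0/1 + 1/4*3/8) = [1/16, 3/32)
  'a': [0/1 + 1/4*3/8, 0/1 + 1/4*5/8) = [3/32, 5/32)
  'f': [0/1 + 1/4*5/8, 0/1 + 1/4*1/1) = [5/32, 1/4) <- contains code 13/64
  emit 'f', narrow to [5/32, 1/4)

Answer: 5/32 1/4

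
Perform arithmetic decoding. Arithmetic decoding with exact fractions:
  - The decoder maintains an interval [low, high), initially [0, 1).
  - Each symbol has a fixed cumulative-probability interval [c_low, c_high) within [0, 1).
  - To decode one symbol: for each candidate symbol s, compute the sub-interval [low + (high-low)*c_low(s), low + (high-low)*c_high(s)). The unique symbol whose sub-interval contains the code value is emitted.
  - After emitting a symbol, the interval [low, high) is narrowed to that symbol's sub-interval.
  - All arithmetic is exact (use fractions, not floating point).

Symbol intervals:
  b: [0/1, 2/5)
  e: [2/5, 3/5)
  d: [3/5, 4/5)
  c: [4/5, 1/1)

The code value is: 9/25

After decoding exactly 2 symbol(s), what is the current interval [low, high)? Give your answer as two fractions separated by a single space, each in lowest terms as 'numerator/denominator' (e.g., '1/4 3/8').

Step 1: interval [0/1, 1/1), width = 1/1 - 0/1 = 1/1
  'b': [0/1 + 1/1*0/1, 0/1 + 1/1*2/5) = [0/1, 2/5) <- contains code 9/25
  'e': [0/1 + 1/1*2/5, 0/1 + 1/1*3/5) = [2/5, 3/5)
  'd': [0/1 + 1/1*3/5, 0/1 + 1/1*4/5) = [3/5, 4/5)
  'c': [0/1 + 1/1*4/5, 0/1 + 1/1*1/1) = [4/5, 1/1)
  emit 'b', narrow to [0/1, 2/5)
Step 2: interval [0/1, 2/5), width = 2/5 - 0/1 = 2/5
  'b': [0/1 + 2/5*0/1, 0/1 + 2/5*2/5) = [0/1, 4/25)
  'e': [0/1 + 2/5*2/5, 0/1 + 2/5*3/5) = [4/25, 6/25)
  'd': [0/1 + 2/5*3/5, 0/1 + 2/5*4/5) = [6/25, 8/25)
  'c': [0/1 + 2/5*4/5, 0/1 + 2/5*1/1) = [8/25, 2/5) <- contains code 9/25
  emit 'c', narrow to [8/25, 2/5)

Answer: 8/25 2/5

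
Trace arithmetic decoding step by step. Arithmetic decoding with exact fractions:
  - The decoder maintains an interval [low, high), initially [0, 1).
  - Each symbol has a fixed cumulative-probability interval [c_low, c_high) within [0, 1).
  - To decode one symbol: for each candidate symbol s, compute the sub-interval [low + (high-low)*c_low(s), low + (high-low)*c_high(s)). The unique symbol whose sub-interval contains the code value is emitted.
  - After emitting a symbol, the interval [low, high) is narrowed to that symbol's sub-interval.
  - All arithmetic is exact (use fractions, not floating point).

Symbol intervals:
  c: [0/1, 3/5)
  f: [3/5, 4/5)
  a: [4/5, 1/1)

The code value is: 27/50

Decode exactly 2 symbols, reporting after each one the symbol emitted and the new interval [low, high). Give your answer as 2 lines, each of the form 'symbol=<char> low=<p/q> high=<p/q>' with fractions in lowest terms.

Answer: symbol=c low=0/1 high=3/5
symbol=a low=12/25 high=3/5

Derivation:
Step 1: interval [0/1, 1/1), width = 1/1 - 0/1 = 1/1
  'c': [0/1 + 1/1*0/1, 0/1 + 1/1*3/5) = [0/1, 3/5) <- contains code 27/50
  'f': [0/1 + 1/1*3/5, 0/1 + 1/1*4/5) = [3/5, 4/5)
  'a': [0/1 + 1/1*4/5, 0/1 + 1/1*1/1) = [4/5, 1/1)
  emit 'c', narrow to [0/1, 3/5)
Step 2: interval [0/1, 3/5), width = 3/5 - 0/1 = 3/5
  'c': [0/1 + 3/5*0/1, 0/1 + 3/5*3/5) = [0/1, 9/25)
  'f': [0/1 + 3/5*3/5, 0/1 + 3/5*4/5) = [9/25, 12/25)
  'a': [0/1 + 3/5*4/5, 0/1 + 3/5*1/1) = [12/25, 3/5) <- contains code 27/50
  emit 'a', narrow to [12/25, 3/5)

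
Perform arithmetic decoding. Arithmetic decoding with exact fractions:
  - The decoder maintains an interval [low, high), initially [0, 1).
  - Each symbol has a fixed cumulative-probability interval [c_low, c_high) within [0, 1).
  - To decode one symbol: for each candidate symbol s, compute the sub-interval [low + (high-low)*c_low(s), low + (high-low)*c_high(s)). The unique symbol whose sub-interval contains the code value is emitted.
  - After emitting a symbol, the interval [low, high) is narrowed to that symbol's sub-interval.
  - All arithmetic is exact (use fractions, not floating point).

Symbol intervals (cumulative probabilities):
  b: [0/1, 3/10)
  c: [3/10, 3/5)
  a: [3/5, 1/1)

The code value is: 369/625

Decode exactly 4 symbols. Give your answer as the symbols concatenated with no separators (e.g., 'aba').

Step 1: interval [0/1, 1/1), width = 1/1 - 0/1 = 1/1
  'b': [0/1 + 1/1*0/1, 0/1 + 1/1*3/10) = [0/1, 3/10)
  'c': [0/1 + 1/1*3/10, 0/1 + 1/1*3/5) = [3/10, 3/5) <- contains code 369/625
  'a': [0/1 + 1/1*3/5, 0/1 + 1/1*1/1) = [3/5, 1/1)
  emit 'c', narrow to [3/10, 3/5)
Step 2: interval [3/10, 3/5), width = 3/5 - 3/10 = 3/10
  'b': [3/10 + 3/10*0/1, 3/10 + 3/10*3/10) = [3/10, 39/100)
  'c': [3/10 + 3/10*3/10, 3/10 + 3/10*3/5) = [39/100, 12/25)
  'a': [3/10 + 3/10*3/5, 3/10 + 3/10*1/1) = [12/25, 3/5) <- contains code 369/625
  emit 'a', narrow to [12/25, 3/5)
Step 3: interval [12/25, 3/5), width = 3/5 - 12/25 = 3/25
  'b': [12/25 + 3/25*0/1, 12/25 + 3/25*3/10) = [12/25, 129/250)
  'c': [12/25 + 3/25*3/10, 12/25 + 3/25*3/5) = [129/250, 69/125)
  'a': [12/25 + 3/25*3/5, 12/25 + 3/25*1/1) = [69/125, 3/5) <- contains code 369/625
  emit 'a', narrow to [69/125, 3/5)
Step 4: interval [69/125, 3/5), width = 3/5 - 69/125 = 6/125
  'b': [69/125 + 6/125*0/1, 69/125 + 6/125*3/10) = [69/125, 354/625)
  'c': [69/125 + 6/125*3/10, 69/125 + 6/125*3/5) = [354/625, 363/625)
  'a': [69/125 + 6/125*3/5, 69/125 + 6/125*1/1) = [363/625, 3/5) <- contains code 369/625
  emit 'a', narrow to [363/625, 3/5)

Answer: caaa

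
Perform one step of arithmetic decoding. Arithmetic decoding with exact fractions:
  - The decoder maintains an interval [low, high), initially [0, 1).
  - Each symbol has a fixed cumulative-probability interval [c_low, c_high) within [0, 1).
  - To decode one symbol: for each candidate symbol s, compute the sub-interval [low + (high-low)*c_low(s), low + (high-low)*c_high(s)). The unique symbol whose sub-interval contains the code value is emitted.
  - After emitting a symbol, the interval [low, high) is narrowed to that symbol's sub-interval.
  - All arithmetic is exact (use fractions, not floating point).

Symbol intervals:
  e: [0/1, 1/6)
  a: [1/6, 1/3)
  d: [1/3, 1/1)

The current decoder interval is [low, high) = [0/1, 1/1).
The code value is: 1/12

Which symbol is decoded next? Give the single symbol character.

Interval width = high − low = 1/1 − 0/1 = 1/1
Scaled code = (code − low) / width = (1/12 − 0/1) / 1/1 = 1/12
  e: [0/1, 1/6) ← scaled code falls here ✓
  a: [1/6, 1/3) 
  d: [1/3, 1/1) 

Answer: e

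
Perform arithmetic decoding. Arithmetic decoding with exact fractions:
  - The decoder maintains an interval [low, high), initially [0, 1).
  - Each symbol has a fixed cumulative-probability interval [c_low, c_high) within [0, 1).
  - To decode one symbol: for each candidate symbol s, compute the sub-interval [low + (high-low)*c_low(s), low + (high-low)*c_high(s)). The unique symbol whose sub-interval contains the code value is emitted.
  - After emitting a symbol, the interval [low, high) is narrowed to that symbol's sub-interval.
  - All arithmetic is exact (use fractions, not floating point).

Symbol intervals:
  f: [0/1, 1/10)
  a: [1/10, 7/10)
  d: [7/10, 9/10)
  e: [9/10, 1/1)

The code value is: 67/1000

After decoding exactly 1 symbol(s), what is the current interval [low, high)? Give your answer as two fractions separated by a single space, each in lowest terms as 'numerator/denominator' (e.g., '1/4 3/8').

Answer: 0/1 1/10

Derivation:
Step 1: interval [0/1, 1/1), width = 1/1 - 0/1 = 1/1
  'f': [0/1 + 1/1*0/1, 0/1 + 1/1*1/10) = [0/1, 1/10) <- contains code 67/1000
  'a': [0/1 + 1/1*1/10, 0/1 + 1/1*7/10) = [1/10, 7/10)
  'd': [0/1 + 1/1*7/10, 0/1 + 1/1*9/10) = [7/10, 9/10)
  'e': [0/1 + 1/1*9/10, 0/1 + 1/1*1/1) = [9/10, 1/1)
  emit 'f', narrow to [0/1, 1/10)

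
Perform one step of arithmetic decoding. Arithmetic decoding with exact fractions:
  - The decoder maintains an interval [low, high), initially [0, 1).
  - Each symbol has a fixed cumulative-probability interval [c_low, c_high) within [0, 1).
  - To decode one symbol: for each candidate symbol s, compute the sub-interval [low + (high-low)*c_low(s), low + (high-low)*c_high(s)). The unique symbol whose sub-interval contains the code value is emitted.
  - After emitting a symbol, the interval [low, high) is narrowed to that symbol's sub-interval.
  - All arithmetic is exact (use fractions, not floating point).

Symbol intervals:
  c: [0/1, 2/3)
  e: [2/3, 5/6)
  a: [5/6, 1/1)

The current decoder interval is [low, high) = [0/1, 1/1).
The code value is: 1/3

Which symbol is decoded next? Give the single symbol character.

Interval width = high − low = 1/1 − 0/1 = 1/1
Scaled code = (code − low) / width = (1/3 − 0/1) / 1/1 = 1/3
  c: [0/1, 2/3) ← scaled code falls here ✓
  e: [2/3, 5/6) 
  a: [5/6, 1/1) 

Answer: c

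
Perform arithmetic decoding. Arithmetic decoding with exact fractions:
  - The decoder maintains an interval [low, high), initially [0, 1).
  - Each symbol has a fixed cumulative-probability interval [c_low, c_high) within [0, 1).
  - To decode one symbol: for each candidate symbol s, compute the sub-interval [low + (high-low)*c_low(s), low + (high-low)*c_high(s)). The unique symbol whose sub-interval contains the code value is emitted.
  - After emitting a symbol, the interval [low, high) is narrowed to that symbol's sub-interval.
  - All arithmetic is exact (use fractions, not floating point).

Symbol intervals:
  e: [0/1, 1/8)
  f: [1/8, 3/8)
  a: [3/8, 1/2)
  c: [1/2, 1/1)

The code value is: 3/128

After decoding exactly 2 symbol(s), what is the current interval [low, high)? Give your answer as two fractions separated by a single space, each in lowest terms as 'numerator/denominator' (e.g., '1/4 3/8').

Answer: 1/64 3/64

Derivation:
Step 1: interval [0/1, 1/1), width = 1/1 - 0/1 = 1/1
  'e': [0/1 + 1/1*0/1, 0/1 + 1/1*1/8) = [0/1, 1/8) <- contains code 3/128
  'f': [0/1 + 1/1*1/8, 0/1 + 1/1*3/8) = [1/8, 3/8)
  'a': [0/1 + 1/1*3/8, 0/1 + 1/1*1/2) = [3/8, 1/2)
  'c': [0/1 + 1/1*1/2, 0/1 + 1/1*1/1) = [1/2, 1/1)
  emit 'e', narrow to [0/1, 1/8)
Step 2: interval [0/1, 1/8), width = 1/8 - 0/1 = 1/8
  'e': [0/1 + 1/8*0/1, 0/1 + 1/8*1/8) = [0/1, 1/64)
  'f': [0/1 + 1/8*1/8, 0/1 + 1/8*3/8) = [1/64, 3/64) <- contains code 3/128
  'a': [0/1 + 1/8*3/8, 0/1 + 1/8*1/2) = [3/64, 1/16)
  'c': [0/1 + 1/8*1/2, 0/1 + 1/8*1/1) = [1/16, 1/8)
  emit 'f', narrow to [1/64, 3/64)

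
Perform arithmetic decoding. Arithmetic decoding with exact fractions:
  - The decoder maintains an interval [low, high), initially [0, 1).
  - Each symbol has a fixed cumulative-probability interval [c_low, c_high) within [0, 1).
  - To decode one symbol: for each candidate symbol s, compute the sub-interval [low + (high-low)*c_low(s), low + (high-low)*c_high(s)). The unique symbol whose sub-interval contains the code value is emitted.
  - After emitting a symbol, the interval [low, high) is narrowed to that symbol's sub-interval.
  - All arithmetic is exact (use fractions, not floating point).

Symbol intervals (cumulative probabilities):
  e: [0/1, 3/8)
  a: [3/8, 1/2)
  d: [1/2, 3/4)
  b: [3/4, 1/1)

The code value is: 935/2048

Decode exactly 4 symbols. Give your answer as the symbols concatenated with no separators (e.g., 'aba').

Answer: adda

Derivation:
Step 1: interval [0/1, 1/1), width = 1/1 - 0/1 = 1/1
  'e': [0/1 + 1/1*0/1, 0/1 + 1/1*3/8) = [0/1, 3/8)
  'a': [0/1 + 1/1*3/8, 0/1 + 1/1*1/2) = [3/8, 1/2) <- contains code 935/2048
  'd': [0/1 + 1/1*1/2, 0/1 + 1/1*3/4) = [1/2, 3/4)
  'b': [0/1 + 1/1*3/4, 0/1 + 1/1*1/1) = [3/4, 1/1)
  emit 'a', narrow to [3/8, 1/2)
Step 2: interval [3/8, 1/2), width = 1/2 - 3/8 = 1/8
  'e': [3/8 + 1/8*0/1, 3/8 + 1/8*3/8) = [3/8, 27/64)
  'a': [3/8 + 1/8*3/8, 3/8 + 1/8*1/2) = [27/64, 7/16)
  'd': [3/8 + 1/8*1/2, 3/8 + 1/8*3/4) = [7/16, 15/32) <- contains code 935/2048
  'b': [3/8 + 1/8*3/4, 3/8 + 1/8*1/1) = [15/32, 1/2)
  emit 'd', narrow to [7/16, 15/32)
Step 3: interval [7/16, 15/32), width = 15/32 - 7/16 = 1/32
  'e': [7/16 + 1/32*0/1, 7/16 + 1/32*3/8) = [7/16, 115/256)
  'a': [7/16 + 1/32*3/8, 7/16 + 1/32*1/2) = [115/256, 29/64)
  'd': [7/16 + 1/32*1/2, 7/16 + 1/32*3/4) = [29/64, 59/128) <- contains code 935/2048
  'b': [7/16 + 1/32*3/4, 7/16 + 1/32*1/1) = [59/128, 15/32)
  emit 'd', narrow to [29/64, 59/128)
Step 4: interval [29/64, 59/128), width = 59/128 - 29/64 = 1/128
  'e': [29/64 + 1/128*0/1, 29/64 + 1/128*3/8) = [29/64, 467/1024)
  'a': [29/64 + 1/128*3/8, 29/64 + 1/128*1/2) = [467/1024, 117/256) <- contains code 935/2048
  'd': [29/64 + 1/128*1/2, 29/64 + 1/128*3/4) = [117/256, 235/512)
  'b': [29/64 + 1/128*3/4, 29/64 + 1/128*1/1) = [235/512, 59/128)
  emit 'a', narrow to [467/1024, 117/256)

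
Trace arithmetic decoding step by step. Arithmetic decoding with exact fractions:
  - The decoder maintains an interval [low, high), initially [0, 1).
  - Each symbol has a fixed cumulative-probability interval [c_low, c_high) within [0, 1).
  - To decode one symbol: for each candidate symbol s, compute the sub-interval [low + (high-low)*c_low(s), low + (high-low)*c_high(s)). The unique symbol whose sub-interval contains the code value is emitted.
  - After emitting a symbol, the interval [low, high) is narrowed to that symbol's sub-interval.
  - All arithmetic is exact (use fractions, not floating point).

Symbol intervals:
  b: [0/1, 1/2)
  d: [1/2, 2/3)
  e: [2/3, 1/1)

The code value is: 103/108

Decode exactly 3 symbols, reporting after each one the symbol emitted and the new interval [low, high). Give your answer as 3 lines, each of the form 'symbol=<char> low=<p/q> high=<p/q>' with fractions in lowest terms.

Step 1: interval [0/1, 1/1), width = 1/1 - 0/1 = 1/1
  'b': [0/1 + 1/1*0/1, 0/1 + 1/1*1/2) = [0/1, 1/2)
  'd': [0/1 + 1/1*1/2, 0/1 + 1/1*2/3) = [1/2, 2/3)
  'e': [0/1 + 1/1*2/3, 0/1 + 1/1*1/1) = [2/3, 1/1) <- contains code 103/108
  emit 'e', narrow to [2/3, 1/1)
Step 2: interval [2/3, 1/1), width = 1/1 - 2/3 = 1/3
  'b': [2/3 + 1/3*0/1, 2/3 + 1/3*1/2) = [2/3, 5/6)
  'd': [2/3 + 1/3*1/2, 2/3 + 1/3*2/3) = [5/6, 8/9)
  'e': [2/3 + 1/3*2/3, 2/3 + 1/3*1/1) = [8/9, 1/1) <- contains code 103/108
  emit 'e', narrow to [8/9, 1/1)
Step 3: interval [8/9, 1/1), width = 1/1 - 8/9 = 1/9
  'b': [8/9 + 1/9*0/1, 8/9 + 1/9*1/2) = [8/9, 17/18)
  'd': [8/9 + 1/9*1/2, 8/9 + 1/9*2/3) = [17/18, 26/27) <- contains code 103/108
  'e': [8/9 + 1/9*2/3, 8/9 + 1/9*1/1) = [26/27, 1/1)
  emit 'd', narrow to [17/18, 26/27)

Answer: symbol=e low=2/3 high=1/1
symbol=e low=8/9 high=1/1
symbol=d low=17/18 high=26/27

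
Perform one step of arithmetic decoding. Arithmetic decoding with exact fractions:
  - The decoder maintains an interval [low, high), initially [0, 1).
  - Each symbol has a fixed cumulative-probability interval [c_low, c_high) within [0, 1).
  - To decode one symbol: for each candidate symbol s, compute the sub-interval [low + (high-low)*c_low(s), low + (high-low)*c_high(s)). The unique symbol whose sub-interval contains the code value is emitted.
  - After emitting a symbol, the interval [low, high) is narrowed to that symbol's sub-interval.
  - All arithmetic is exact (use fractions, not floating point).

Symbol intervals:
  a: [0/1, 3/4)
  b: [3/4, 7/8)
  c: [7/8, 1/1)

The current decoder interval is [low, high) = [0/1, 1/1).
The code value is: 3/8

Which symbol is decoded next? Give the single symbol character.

Answer: a

Derivation:
Interval width = high − low = 1/1 − 0/1 = 1/1
Scaled code = (code − low) / width = (3/8 − 0/1) / 1/1 = 3/8
  a: [0/1, 3/4) ← scaled code falls here ✓
  b: [3/4, 7/8) 
  c: [7/8, 1/1) 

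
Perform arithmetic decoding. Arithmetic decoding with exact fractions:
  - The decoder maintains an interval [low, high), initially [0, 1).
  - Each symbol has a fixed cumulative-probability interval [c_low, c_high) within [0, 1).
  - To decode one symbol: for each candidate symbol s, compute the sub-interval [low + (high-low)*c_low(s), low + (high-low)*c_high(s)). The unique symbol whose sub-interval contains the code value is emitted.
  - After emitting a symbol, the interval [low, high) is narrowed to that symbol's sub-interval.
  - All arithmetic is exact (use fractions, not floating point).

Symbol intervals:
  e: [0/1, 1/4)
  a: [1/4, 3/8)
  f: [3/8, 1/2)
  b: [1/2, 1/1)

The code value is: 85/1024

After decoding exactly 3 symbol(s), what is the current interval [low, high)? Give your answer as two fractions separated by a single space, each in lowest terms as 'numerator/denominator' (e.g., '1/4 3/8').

Step 1: interval [0/1, 1/1), width = 1/1 - 0/1 = 1/1
  'e': [0/1 + 1/1*0/1, 0/1 + 1/1*1/4) = [0/1, 1/4) <- contains code 85/1024
  'a': [0/1 + 1/1*1/4, 0/1 + 1/1*3/8) = [1/4, 3/8)
  'f': [0/1 + 1/1*3/8, 0/1 + 1/1*1/2) = [3/8, 1/2)
  'b': [0/1 + 1/1*1/2, 0/1 + 1/1*1/1) = [1/2, 1/1)
  emit 'e', narrow to [0/1, 1/4)
Step 2: interval [0/1, 1/4), width = 1/4 - 0/1 = 1/4
  'e': [0/1 + 1/4*0/1, 0/1 + 1/4*1/4) = [0/1, 1/16)
  'a': [0/1 + 1/4*1/4, 0/1 + 1/4*3/8) = [1/16, 3/32) <- contains code 85/1024
  'f': [0/1 + 1/4*3/8, 0/1 + 1/4*1/2) = [3/32, 1/8)
  'b': [0/1 + 1/4*1/2, 0/1 + 1/4*1/1) = [1/8, 1/4)
  emit 'a', narrow to [1/16, 3/32)
Step 3: interval [1/16, 3/32), width = 3/32 - 1/16 = 1/32
  'e': [1/16 + 1/32*0/1, 1/16 + 1/32*1/4) = [1/16, 9/128)
  'a': [1/16 + 1/32*1/4, 1/16 + 1/32*3/8) = [9/128, 19/256)
  'f': [1/16 + 1/32*3/8, 1/16 + 1/32*1/2) = [19/256, 5/64)
  'b': [1/16 + 1/32*1/2, 1/16 + 1/32*1/1) = [5/64, 3/32) <- contains code 85/1024
  emit 'b', narrow to [5/64, 3/32)

Answer: 5/64 3/32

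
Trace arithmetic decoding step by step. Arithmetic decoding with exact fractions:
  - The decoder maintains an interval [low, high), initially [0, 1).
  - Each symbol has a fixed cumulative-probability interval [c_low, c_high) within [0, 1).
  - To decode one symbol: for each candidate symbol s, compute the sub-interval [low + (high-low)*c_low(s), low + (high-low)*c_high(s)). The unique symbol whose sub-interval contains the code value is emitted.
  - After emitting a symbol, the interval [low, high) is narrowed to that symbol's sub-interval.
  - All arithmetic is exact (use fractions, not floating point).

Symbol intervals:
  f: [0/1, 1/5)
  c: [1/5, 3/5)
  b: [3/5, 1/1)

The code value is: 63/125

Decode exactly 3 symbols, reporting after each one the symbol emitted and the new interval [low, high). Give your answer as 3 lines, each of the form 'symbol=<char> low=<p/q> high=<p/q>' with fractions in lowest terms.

Answer: symbol=c low=1/5 high=3/5
symbol=b low=11/25 high=3/5
symbol=c low=59/125 high=67/125

Derivation:
Step 1: interval [0/1, 1/1), width = 1/1 - 0/1 = 1/1
  'f': [0/1 + 1/1*0/1, 0/1 + 1/1*1/5) = [0/1, 1/5)
  'c': [0/1 + 1/1*1/5, 0/1 + 1/1*3/5) = [1/5, 3/5) <- contains code 63/125
  'b': [0/1 + 1/1*3/5, 0/1 + 1/1*1/1) = [3/5, 1/1)
  emit 'c', narrow to [1/5, 3/5)
Step 2: interval [1/5, 3/5), width = 3/5 - 1/5 = 2/5
  'f': [1/5 + 2/5*0/1, 1/5 + 2/5*1/5) = [1/5, 7/25)
  'c': [1/5 + 2/5*1/5, 1/5 + 2/5*3/5) = [7/25, 11/25)
  'b': [1/5 + 2/5*3/5, 1/5 + 2/5*1/1) = [11/25, 3/5) <- contains code 63/125
  emit 'b', narrow to [11/25, 3/5)
Step 3: interval [11/25, 3/5), width = 3/5 - 11/25 = 4/25
  'f': [11/25 + 4/25*0/1, 11/25 + 4/25*1/5) = [11/25, 59/125)
  'c': [11/25 + 4/25*1/5, 11/25 + 4/25*3/5) = [59/125, 67/125) <- contains code 63/125
  'b': [11/25 + 4/25*3/5, 11/25 + 4/25*1/1) = [67/125, 3/5)
  emit 'c', narrow to [59/125, 67/125)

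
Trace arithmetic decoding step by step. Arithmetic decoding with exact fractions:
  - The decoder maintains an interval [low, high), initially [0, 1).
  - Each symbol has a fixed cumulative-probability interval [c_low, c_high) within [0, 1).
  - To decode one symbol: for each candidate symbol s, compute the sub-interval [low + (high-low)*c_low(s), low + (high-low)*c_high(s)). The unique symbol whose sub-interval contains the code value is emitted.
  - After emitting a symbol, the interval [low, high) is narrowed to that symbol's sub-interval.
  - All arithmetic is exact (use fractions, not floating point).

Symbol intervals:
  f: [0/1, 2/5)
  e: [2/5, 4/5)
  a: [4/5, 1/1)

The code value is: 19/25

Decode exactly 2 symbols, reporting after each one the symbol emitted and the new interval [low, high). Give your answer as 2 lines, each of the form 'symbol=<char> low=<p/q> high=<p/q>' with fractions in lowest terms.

Answer: symbol=e low=2/5 high=4/5
symbol=a low=18/25 high=4/5

Derivation:
Step 1: interval [0/1, 1/1), width = 1/1 - 0/1 = 1/1
  'f': [0/1 + 1/1*0/1, 0/1 + 1/1*2/5) = [0/1, 2/5)
  'e': [0/1 + 1/1*2/5, 0/1 + 1/1*4/5) = [2/5, 4/5) <- contains code 19/25
  'a': [0/1 + 1/1*4/5, 0/1 + 1/1*1/1) = [4/5, 1/1)
  emit 'e', narrow to [2/5, 4/5)
Step 2: interval [2/5, 4/5), width = 4/5 - 2/5 = 2/5
  'f': [2/5 + 2/5*0/1, 2/5 + 2/5*2/5) = [2/5, 14/25)
  'e': [2/5 + 2/5*2/5, 2/5 + 2/5*4/5) = [14/25, 18/25)
  'a': [2/5 + 2/5*4/5, 2/5 + 2/5*1/1) = [18/25, 4/5) <- contains code 19/25
  emit 'a', narrow to [18/25, 4/5)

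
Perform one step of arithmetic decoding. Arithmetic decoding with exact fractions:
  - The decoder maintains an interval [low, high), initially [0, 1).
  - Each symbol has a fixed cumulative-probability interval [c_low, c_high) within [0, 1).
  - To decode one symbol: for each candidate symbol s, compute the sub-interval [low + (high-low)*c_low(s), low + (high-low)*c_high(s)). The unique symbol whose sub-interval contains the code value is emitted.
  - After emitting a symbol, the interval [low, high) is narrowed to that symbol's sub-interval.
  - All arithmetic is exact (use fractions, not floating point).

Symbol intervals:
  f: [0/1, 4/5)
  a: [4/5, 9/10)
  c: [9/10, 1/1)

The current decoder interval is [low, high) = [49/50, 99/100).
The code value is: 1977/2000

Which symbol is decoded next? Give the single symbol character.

Interval width = high − low = 99/100 − 49/50 = 1/100
Scaled code = (code − low) / width = (1977/2000 − 49/50) / 1/100 = 17/20
  f: [0/1, 4/5) 
  a: [4/5, 9/10) ← scaled code falls here ✓
  c: [9/10, 1/1) 

Answer: a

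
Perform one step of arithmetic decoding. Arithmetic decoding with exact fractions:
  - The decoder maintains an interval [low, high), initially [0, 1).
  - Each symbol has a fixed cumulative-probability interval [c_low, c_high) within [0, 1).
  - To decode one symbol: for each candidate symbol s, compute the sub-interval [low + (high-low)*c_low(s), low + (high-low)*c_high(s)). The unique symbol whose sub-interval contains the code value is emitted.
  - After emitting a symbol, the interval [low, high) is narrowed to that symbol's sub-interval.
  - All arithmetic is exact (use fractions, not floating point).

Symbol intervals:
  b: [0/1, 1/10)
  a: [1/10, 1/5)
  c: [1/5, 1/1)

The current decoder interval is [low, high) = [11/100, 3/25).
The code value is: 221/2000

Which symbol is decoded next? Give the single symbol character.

Answer: b

Derivation:
Interval width = high − low = 3/25 − 11/100 = 1/100
Scaled code = (code − low) / width = (221/2000 − 11/100) / 1/100 = 1/20
  b: [0/1, 1/10) ← scaled code falls here ✓
  a: [1/10, 1/5) 
  c: [1/5, 1/1) 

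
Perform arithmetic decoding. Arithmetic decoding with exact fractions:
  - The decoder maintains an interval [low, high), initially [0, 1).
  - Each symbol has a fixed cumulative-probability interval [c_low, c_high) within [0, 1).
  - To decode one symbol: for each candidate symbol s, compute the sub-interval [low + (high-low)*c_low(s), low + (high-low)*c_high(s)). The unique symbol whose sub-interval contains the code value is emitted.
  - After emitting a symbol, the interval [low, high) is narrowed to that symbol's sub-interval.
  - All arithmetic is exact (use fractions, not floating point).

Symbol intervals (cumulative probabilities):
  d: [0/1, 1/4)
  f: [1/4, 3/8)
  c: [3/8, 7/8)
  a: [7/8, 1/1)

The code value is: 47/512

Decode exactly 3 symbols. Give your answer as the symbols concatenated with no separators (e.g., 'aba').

Step 1: interval [0/1, 1/1), width = 1/1 - 0/1 = 1/1
  'd': [0/1 + 1/1*0/1, 0/1 + 1/1*1/4) = [0/1, 1/4) <- contains code 47/512
  'f': [0/1 + 1/1*1/4, 0/1 + 1/1*3/8) = [1/4, 3/8)
  'c': [0/1 + 1/1*3/8, 0/1 + 1/1*7/8) = [3/8, 7/8)
  'a': [0/1 + 1/1*7/8, 0/1 + 1/1*1/1) = [7/8, 1/1)
  emit 'd', narrow to [0/1, 1/4)
Step 2: interval [0/1, 1/4), width = 1/4 - 0/1 = 1/4
  'd': [0/1 + 1/4*0/1, 0/1 + 1/4*1/4) = [0/1, 1/16)
  'f': [0/1 + 1/4*1/4, 0/1 + 1/4*3/8) = [1/16, 3/32) <- contains code 47/512
  'c': [0/1 + 1/4*3/8, 0/1 + 1/4*7/8) = [3/32, 7/32)
  'a': [0/1 + 1/4*7/8, 0/1 + 1/4*1/1) = [7/32, 1/4)
  emit 'f', narrow to [1/16, 3/32)
Step 3: interval [1/16, 3/32), width = 3/32 - 1/16 = 1/32
  'd': [1/16 + 1/32*0/1, 1/16 + 1/32*1/4) = [1/16, 9/128)
  'f': [1/16 + 1/32*1/4, 1/16 + 1/32*3/8) = [9/128, 19/256)
  'c': [1/16 + 1/32*3/8, 1/16 + 1/32*7/8) = [19/256, 23/256)
  'a': [1/16 + 1/32*7/8, 1/16 + 1/32*1/1) = [23/256, 3/32) <- contains code 47/512
  emit 'a', narrow to [23/256, 3/32)

Answer: dfa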